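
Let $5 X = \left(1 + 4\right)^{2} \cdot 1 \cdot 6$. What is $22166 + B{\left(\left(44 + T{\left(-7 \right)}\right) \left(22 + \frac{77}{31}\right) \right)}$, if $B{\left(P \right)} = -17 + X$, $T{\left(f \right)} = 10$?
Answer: $22179$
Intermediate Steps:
$X = 30$ ($X = \frac{\left(1 + 4\right)^{2} \cdot 1 \cdot 6}{5} = \frac{5^{2} \cdot 1 \cdot 6}{5} = \frac{25 \cdot 1 \cdot 6}{5} = \frac{25 \cdot 6}{5} = \frac{1}{5} \cdot 150 = 30$)
$B{\left(P \right)} = 13$ ($B{\left(P \right)} = -17 + 30 = 13$)
$22166 + B{\left(\left(44 + T{\left(-7 \right)}\right) \left(22 + \frac{77}{31}\right) \right)} = 22166 + 13 = 22179$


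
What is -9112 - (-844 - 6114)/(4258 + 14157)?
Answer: -167790522/18415 ≈ -9111.6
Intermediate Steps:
-9112 - (-844 - 6114)/(4258 + 14157) = -9112 - (-6958)/18415 = -9112 - 1*(-6958/18415) = -9112 + 6958/18415 = -167790522/18415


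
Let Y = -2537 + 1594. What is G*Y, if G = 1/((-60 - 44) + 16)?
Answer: 943/88 ≈ 10.716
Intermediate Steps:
Y = -943
G = -1/88 (G = 1/(-104 + 16) = 1/(-88) = -1/88 ≈ -0.011364)
G*Y = -1/88*(-943) = 943/88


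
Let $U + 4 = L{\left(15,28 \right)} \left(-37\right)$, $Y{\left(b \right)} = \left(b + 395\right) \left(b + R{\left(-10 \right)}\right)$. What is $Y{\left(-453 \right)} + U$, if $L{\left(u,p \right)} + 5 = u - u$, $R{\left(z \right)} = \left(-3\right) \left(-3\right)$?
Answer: $25933$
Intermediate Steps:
$R{\left(z \right)} = 9$
$L{\left(u,p \right)} = -5$ ($L{\left(u,p \right)} = -5 + \left(u - u\right) = -5 + 0 = -5$)
$Y{\left(b \right)} = \left(9 + b\right) \left(395 + b\right)$ ($Y{\left(b \right)} = \left(b + 395\right) \left(b + 9\right) = \left(395 + b\right) \left(9 + b\right) = \left(9 + b\right) \left(395 + b\right)$)
$U = 181$ ($U = -4 - -185 = -4 + 185 = 181$)
$Y{\left(-453 \right)} + U = \left(3555 + \left(-453\right)^{2} + 404 \left(-453\right)\right) + 181 = \left(3555 + 205209 - 183012\right) + 181 = 25752 + 181 = 25933$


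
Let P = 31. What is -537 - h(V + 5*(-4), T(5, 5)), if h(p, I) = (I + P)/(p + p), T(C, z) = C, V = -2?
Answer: -5898/11 ≈ -536.18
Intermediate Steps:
h(p, I) = (31 + I)/(2*p) (h(p, I) = (I + 31)/(p + p) = (31 + I)/((2*p)) = (31 + I)*(1/(2*p)) = (31 + I)/(2*p))
-537 - h(V + 5*(-4), T(5, 5)) = -537 - (31 + 5)/(2*(-2 + 5*(-4))) = -537 - 36/(2*(-2 - 20)) = -537 - 36/(2*(-22)) = -537 - (-1)*36/(2*22) = -537 - 1*(-9/11) = -537 + 9/11 = -5898/11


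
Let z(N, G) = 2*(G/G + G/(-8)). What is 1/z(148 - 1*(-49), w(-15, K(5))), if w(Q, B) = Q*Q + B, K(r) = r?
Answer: -2/111 ≈ -0.018018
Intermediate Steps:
w(Q, B) = B + Q² (w(Q, B) = Q² + B = B + Q²)
z(N, G) = 2 - G/4 (z(N, G) = 2*(1 + G*(-⅛)) = 2*(1 - G/8) = 2 - G/4)
1/z(148 - 1*(-49), w(-15, K(5))) = 1/(2 - (5 + (-15)²)/4) = 1/(2 - (5 + 225)/4) = 1/(2 - ¼*230) = 1/(2 - 115/2) = 1/(-111/2) = -2/111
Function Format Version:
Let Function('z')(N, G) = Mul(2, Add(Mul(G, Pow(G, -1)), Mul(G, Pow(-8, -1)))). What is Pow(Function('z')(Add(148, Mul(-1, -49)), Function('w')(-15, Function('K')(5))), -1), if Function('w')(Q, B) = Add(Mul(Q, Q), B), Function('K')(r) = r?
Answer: Rational(-2, 111) ≈ -0.018018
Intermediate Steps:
Function('w')(Q, B) = Add(B, Pow(Q, 2)) (Function('w')(Q, B) = Add(Pow(Q, 2), B) = Add(B, Pow(Q, 2)))
Function('z')(N, G) = Add(2, Mul(Rational(-1, 4), G)) (Function('z')(N, G) = Mul(2, Add(1, Mul(G, Rational(-1, 8)))) = Mul(2, Add(1, Mul(Rational(-1, 8), G))) = Add(2, Mul(Rational(-1, 4), G)))
Pow(Function('z')(Add(148, Mul(-1, -49)), Function('w')(-15, Function('K')(5))), -1) = Pow(Add(2, Mul(Rational(-1, 4), Add(5, Pow(-15, 2)))), -1) = Pow(Add(2, Mul(Rational(-1, 4), Add(5, 225))), -1) = Pow(Add(2, Mul(Rational(-1, 4), 230)), -1) = Pow(Add(2, Rational(-115, 2)), -1) = Pow(Rational(-111, 2), -1) = Rational(-2, 111)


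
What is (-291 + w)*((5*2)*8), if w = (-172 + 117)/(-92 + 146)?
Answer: -630760/27 ≈ -23361.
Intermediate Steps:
w = -55/54 ≈ -1.0185
(-291 + w)*((5*2)*8) = (-291 - 55/54)*((5*2)*8) = -78845*8/27 = -15769/54*80 = -630760/27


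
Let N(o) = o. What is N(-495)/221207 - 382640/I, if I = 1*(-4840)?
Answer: 2116006267/26766047 ≈ 79.056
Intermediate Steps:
I = -4840
N(-495)/221207 - 382640/I = -495/221207 - 382640/(-4840) = -495*1/221207 - 382640*(-1/4840) = -495/221207 + 9566/121 = 2116006267/26766047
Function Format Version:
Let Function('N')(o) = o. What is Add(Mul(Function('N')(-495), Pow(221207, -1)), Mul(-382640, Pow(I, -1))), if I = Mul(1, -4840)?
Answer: Rational(2116006267, 26766047) ≈ 79.056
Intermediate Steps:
I = -4840
Add(Mul(Function('N')(-495), Pow(221207, -1)), Mul(-382640, Pow(I, -1))) = Add(Mul(-495, Pow(221207, -1)), Mul(-382640, Pow(-4840, -1))) = Add(Mul(-495, Rational(1, 221207)), Mul(-382640, Rational(-1, 4840))) = Add(Rational(-495, 221207), Rational(9566, 121)) = Rational(2116006267, 26766047)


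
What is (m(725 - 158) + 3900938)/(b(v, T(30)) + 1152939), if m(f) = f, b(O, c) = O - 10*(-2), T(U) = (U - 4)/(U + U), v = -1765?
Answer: 3901505/1151194 ≈ 3.3891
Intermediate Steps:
T(U) = (-4 + U)/(2*U) (T(U) = (-4 + U)/((2*U)) = (-4 + U)*(1/(2*U)) = (-4 + U)/(2*U))
b(O, c) = 20 + O (b(O, c) = O + 20 = 20 + O)
(m(725 - 158) + 3900938)/(b(v, T(30)) + 1152939) = ((725 - 158) + 3900938)/((20 - 1765) + 1152939) = (567 + 3900938)/(-1745 + 1152939) = 3901505/1151194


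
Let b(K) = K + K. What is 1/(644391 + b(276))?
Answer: 1/644943 ≈ 1.5505e-6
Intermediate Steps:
b(K) = 2*K
1/(644391 + b(276)) = 1/(644391 + 2*276) = 1/(644391 + 552) = 1/644943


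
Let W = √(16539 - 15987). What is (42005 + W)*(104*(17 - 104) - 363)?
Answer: -395309055 - 18822*√138 ≈ -3.9553e+8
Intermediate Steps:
W = 2*√138 (W = √552 = 2*√138 ≈ 23.495)
(42005 + W)*(104*(17 - 104) - 363) = (42005 + 2*√138)*(104*(17 - 104) - 363) = (42005 + 2*√138)*(104*(-87) - 363) = (42005 + 2*√138)*(-9048 - 363) = (42005 + 2*√138)*(-9411) = -395309055 - 18822*√138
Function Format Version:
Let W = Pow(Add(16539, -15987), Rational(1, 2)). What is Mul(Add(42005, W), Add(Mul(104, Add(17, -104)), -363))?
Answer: Add(-395309055, Mul(-18822, Pow(138, Rational(1, 2)))) ≈ -3.9553e+8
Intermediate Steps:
W = Mul(2, Pow(138, Rational(1, 2))) (W = Pow(552, Rational(1, 2)) = Mul(2, Pow(138, Rational(1, 2))) ≈ 23.495)
Mul(Add(42005, W), Add(Mul(104, Add(17, -104)), -363)) = Mul(Add(42005, Mul(2, Pow(138, Rational(1, 2)))), Add(Mul(104, Add(17, -104)), -363)) = Mul(Add(42005, Mul(2, Pow(138, Rational(1, 2)))), Add(Mul(104, -87), -363)) = Mul(Add(42005, Mul(2, Pow(138, Rational(1, 2)))), Add(-9048, -363)) = Mul(Add(42005, Mul(2, Pow(138, Rational(1, 2)))), -9411) = Add(-395309055, Mul(-18822, Pow(138, Rational(1, 2))))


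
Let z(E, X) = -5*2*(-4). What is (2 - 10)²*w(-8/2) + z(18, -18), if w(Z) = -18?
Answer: -1112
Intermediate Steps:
z(E, X) = 40 (z(E, X) = -10*(-4) = 40)
(2 - 10)²*w(-8/2) + z(18, -18) = (2 - 10)²*(-18) + 40 = (-8)²*(-18) + 40 = 64*(-18) + 40 = -1152 + 40 = -1112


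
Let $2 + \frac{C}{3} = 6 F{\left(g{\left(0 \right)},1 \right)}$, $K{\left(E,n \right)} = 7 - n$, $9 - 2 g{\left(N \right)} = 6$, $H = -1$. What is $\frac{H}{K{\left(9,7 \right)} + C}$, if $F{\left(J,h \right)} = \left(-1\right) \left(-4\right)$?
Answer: $- \frac{1}{66} \approx -0.015152$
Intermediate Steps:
$g{\left(N \right)} = \frac{3}{2}$ ($g{\left(N \right)} = \frac{9}{2} - 3 = \frac{3}{2}$)
$F{\left(J,h \right)} = 4$
$C = 66$ ($C = -6 + 3 \cdot 6 \cdot 4 = -6 + 3 \cdot 24 = -6 + 72 = 66$)
$\frac{H}{K{\left(9,7 \right)} + C} = \frac{1}{\left(7 - 7\right) + 66} \left(-1\right) = \frac{1}{0 + 66} \left(-1\right) = \frac{1}{66} \left(-1\right) = - \frac{1}{66}$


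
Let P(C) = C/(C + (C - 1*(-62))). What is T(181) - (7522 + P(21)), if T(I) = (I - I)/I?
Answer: -782309/104 ≈ -7522.2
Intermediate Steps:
P(C) = C/(62 + 2*C) (P(C) = C/(C + (C + 62)) = C/(C + (62 + C)) = C/(62 + 2*C))
T(I) = 0 (T(I) = 0/I = 0)
T(181) - (7522 + P(21)) = 0 - (7522 + (½)*21/(31 + 21)) = 0 - (7522 + (½)*21/52) = 0 - (7522 + (½)*21*(1/52)) = 0 - (7522 + 21/104) = 0 - 1*782309/104 = 0 - 782309/104 = -782309/104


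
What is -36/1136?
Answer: -9/284 ≈ -0.031690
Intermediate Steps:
-36/1136 = -36*1/1136 = -9/284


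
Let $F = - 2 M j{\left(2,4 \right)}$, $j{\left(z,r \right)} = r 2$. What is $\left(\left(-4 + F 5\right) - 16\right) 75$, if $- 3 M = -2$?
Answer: $-5500$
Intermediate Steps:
$M = \frac{2}{3}$ ($M = \left(- \frac{1}{3}\right) \left(-2\right) = \frac{2}{3} \approx 0.66667$)
$j{\left(z,r \right)} = 2 r$
$F = - \frac{32}{3}$ ($F = \left(-2\right) \frac{2}{3} \cdot 2 \cdot 4 = \left(- \frac{4}{3}\right) 8 = - \frac{32}{3} \approx -10.667$)
$\left(\left(-4 + F 5\right) - 16\right) 75 = \left(\left(-4 - \frac{160}{3}\right) - 16\right) 75 = \left(- \frac{172}{3} - 16\right) 75 = \left(- \frac{220}{3}\right) 75 = -5500$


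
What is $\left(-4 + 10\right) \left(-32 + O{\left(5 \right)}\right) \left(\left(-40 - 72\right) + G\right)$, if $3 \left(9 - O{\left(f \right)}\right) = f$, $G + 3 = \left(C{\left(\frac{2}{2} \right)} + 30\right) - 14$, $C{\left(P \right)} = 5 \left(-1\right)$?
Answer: $15392$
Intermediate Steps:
$C{\left(P \right)} = -5$
$G = 8$ ($G = -3 + \left(\left(-5 + 30\right) - 14\right) = -3 + \left(25 - 14\right) = -3 + 11 = 8$)
$O{\left(f \right)} = 9 - \frac{f}{3}$
$\left(-4 + 10\right) \left(-32 + O{\left(5 \right)}\right) \left(\left(-40 - 72\right) + G\right) = \left(-4 + 10\right) \left(-32 + \left(9 - \frac{5}{3}\right)\right) \left(\left(-40 - 72\right) + 8\right) = 6 \left(-32 + \left(9 - \frac{5}{3}\right)\right) \left(\left(-40 - 72\right) + 8\right) = 6 \left(-32 + \frac{22}{3}\right) \left(-112 + 8\right) = 6 \left(- \frac{74}{3}\right) \left(-104\right) = \left(-148\right) \left(-104\right) = 15392$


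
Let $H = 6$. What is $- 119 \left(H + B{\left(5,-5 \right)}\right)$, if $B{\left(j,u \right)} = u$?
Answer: $-119$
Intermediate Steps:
$- 119 \left(H + B{\left(5,-5 \right)}\right) = - 119 \left(6 - 5\right) = \left(-119\right) 1 = -119$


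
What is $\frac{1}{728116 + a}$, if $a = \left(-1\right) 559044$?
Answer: $\frac{1}{169072} \approx 5.9146 \cdot 10^{-6}$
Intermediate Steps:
$a = -559044$
$\frac{1}{728116 + a} = \frac{1}{728116 - 559044} = \frac{1}{169072}$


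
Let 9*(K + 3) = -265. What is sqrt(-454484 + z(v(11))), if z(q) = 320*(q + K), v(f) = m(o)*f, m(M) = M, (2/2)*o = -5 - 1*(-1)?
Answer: 2*I*sqrt(1077629)/3 ≈ 692.06*I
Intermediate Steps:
o = -4 (o = -5 - 1*(-1) = -5 + 1 = -4)
K = -292/9 (K = -3 + (1/9)*(-265) = -3 - 265/9 = -292/9 ≈ -32.444)
v(f) = -4*f
z(q) = -93440/9 + 320*q (z(q) = 320*(q - 292/9) = 320*(-292/9 + q) = -93440/9 + 320*q)
sqrt(-454484 + z(v(11))) = sqrt(-454484 + (-93440/9 + 320*(-4*11))) = sqrt(-454484 + (-93440/9 + 320*(-44))) = sqrt(-454484 + (-93440/9 - 14080)) = sqrt(-454484 - 220160/9) = sqrt(-4310516/9) = 2*I*sqrt(1077629)/3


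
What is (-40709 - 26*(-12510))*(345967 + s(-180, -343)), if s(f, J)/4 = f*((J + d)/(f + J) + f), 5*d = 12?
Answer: 70704182202259/523 ≈ 1.3519e+11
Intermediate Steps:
d = 12/5 (d = (1/5)*12 = 12/5 ≈ 2.4000)
s(f, J) = 4*f*(f + (12/5 + J)/(J + f)) (s(f, J) = 4*(f*((J + 12/5)/(f + J) + f)) = 4*(f*((12/5 + J)/(J + f) + f)) = 4*(f*(f + (12/5 + J)/(J + f))) = 4*f*(f + (12/5 + J)/(J + f)))
(-40709 - 26*(-12510))*(345967 + s(-180, -343)) = (-40709 - 26*(-12510))*(345967 + (4/5)*(-180)*(12 + 5*(-343) + 5*(-180)**2 + 5*(-343)*(-180))/(-343 - 180)) = (-40709 + 325260)*(345967 + (4/5)*(-180)*(12 - 1715 + 5*32400 + 308700)/(-523)) = 284551*(345967 + (4/5)*(-180)*(-1/523)*(12 - 1715 + 162000 + 308700)) = 284551*(345967 + (4/5)*(-180)*(-1/523)*468997) = 284551*(345967 + 67535568/523) = 284551*(248476309/523) = 70704182202259/523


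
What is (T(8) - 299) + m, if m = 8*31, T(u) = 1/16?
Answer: -815/16 ≈ -50.938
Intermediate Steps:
T(u) = 1/16
m = 248
(T(8) - 299) + m = (1/16 - 299) + 248 = -4783/16 + 248 = -815/16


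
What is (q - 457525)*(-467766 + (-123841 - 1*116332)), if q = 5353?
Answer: 320110193508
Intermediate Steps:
(q - 457525)*(-467766 + (-123841 - 1*116332)) = (5353 - 457525)*(-467766 + (-123841 - 1*116332)) = -452172*(-467766 + (-123841 - 116332)) = -452172*(-467766 - 240173) = -452172*(-707939) = 320110193508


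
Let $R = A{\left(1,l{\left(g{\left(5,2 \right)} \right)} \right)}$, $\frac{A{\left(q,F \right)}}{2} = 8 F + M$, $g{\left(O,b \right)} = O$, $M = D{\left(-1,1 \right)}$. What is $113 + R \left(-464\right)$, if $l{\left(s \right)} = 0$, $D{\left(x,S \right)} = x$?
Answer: $1041$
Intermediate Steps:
$M = -1$
$A{\left(q,F \right)} = -2 + 16 F$ ($A{\left(q,F \right)} = 2 \left(8 F - 1\right) = 2 \left(-1 + 8 F\right) = -2 + 16 F$)
$R = -2$ ($R = -2 + 16 \cdot 0 = -2 + 0 = -2$)
$113 + R \left(-464\right) = 113 - -928 = 113 + 928 = 1041$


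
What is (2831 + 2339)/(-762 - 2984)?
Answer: -2585/1873 ≈ -1.3801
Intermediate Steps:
(2831 + 2339)/(-762 - 2984) = 5170/(-3746) = 5170*(-1/3746) = -2585/1873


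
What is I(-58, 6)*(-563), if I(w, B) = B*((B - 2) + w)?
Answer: 182412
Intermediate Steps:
I(w, B) = B*(-2 + B + w) (I(w, B) = B*((-2 + B) + w) = B*(-2 + B + w))
I(-58, 6)*(-563) = (6*(-2 + 6 - 58))*(-563) = (6*(-54))*(-563) = -324*(-563) = 182412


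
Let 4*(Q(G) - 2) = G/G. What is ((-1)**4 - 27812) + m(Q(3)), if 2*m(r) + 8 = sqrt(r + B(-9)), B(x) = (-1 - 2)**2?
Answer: -27815 + 3*sqrt(5)/4 ≈ -27813.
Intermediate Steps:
Q(G) = 9/4 (Q(G) = 2 + (G/G)/4 = 2 + (1/4)*1 = 2 + 1/4 = 9/4)
B(x) = 9 (B(x) = (-3)**2 = 9)
m(r) = -4 + sqrt(9 + r)/2 (m(r) = -4 + sqrt(r + 9)/2 = -4 + sqrt(9 + r)/2)
((-1)**4 - 27812) + m(Q(3)) = ((-1)**4 - 27812) + (-4 + sqrt(9 + 9/4)/2) = (1 - 27812) + (-4 + sqrt(45/4)/2) = -27811 + (-4 + (3*sqrt(5)/2)/2) = -27811 + (-4 + 3*sqrt(5)/4) = -27815 + 3*sqrt(5)/4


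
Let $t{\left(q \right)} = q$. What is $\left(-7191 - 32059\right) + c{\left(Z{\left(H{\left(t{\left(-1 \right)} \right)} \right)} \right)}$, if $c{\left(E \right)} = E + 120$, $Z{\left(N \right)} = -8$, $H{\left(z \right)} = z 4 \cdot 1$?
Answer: $-39138$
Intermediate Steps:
$H{\left(z \right)} = 4 z$ ($H{\left(z \right)} = 4 z 1 = 4 z$)
$c{\left(E \right)} = 120 + E$
$\left(-7191 - 32059\right) + c{\left(Z{\left(H{\left(t{\left(-1 \right)} \right)} \right)} \right)} = \left(-7191 - 32059\right) + \left(120 - 8\right) = -39250 + 112 = -39138$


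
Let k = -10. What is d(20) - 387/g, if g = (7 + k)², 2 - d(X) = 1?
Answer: -42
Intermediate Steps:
d(X) = 1 (d(X) = 2 - 1*1 = 2 - 1 = 1)
g = 9 (g = (7 - 10)² = (-3)² = 9)
d(20) - 387/g = 1 - 387/9 = 1 - 1*43 = 1 - 43 = -42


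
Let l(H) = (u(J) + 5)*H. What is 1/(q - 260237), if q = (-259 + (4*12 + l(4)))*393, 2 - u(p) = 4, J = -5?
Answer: -1/338444 ≈ -2.9547e-6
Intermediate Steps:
u(p) = -2 (u(p) = 2 - 1*4 = 2 - 4 = -2)
l(H) = 3*H (l(H) = (-2 + 5)*H = 3*H)
q = -78207 (q = (-259 + (4*12 + 3*4))*393 = (-259 + (48 + 12))*393 = (-259 + 60)*393 = -199*393 = -78207)
1/(q - 260237) = 1/(-78207 - 260237) = 1/(-338444) = -1/338444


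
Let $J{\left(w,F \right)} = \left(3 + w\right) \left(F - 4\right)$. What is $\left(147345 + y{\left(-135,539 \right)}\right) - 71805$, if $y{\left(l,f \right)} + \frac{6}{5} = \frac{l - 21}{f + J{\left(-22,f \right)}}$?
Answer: $\frac{1817841612}{24065} \approx 75539.0$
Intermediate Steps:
$J{\left(w,F \right)} = \left(-4 + F\right) \left(3 + w\right)$ ($J{\left(w,F \right)} = \left(3 + w\right) \left(-4 + F\right) = \left(-4 + F\right) \left(3 + w\right)$)
$y{\left(l,f \right)} = - \frac{6}{5} + \frac{-21 + l}{76 - 18 f}$ ($y{\left(l,f \right)} = - \frac{6}{5} + \frac{l - 21}{f + \left(-12 - -88 + 3 f + f \left(-22\right)\right)} = - \frac{6}{5} + \frac{-21 + l}{f + \left(-12 + 88 + 3 f - 22 f\right)} = - \frac{6}{5} + \frac{-21 + l}{f - \left(-76 + 19 f\right)} = - \frac{6}{5} + \frac{-21 + l}{76 - 18 f}$)
$\left(147345 + y{\left(-135,539 \right)}\right) - 71805 = \left(147345 + \frac{-561 + 5 \left(-135\right) + 108 \cdot 539}{10 \left(38 - 4851\right)}\right) - 71805 = \left(147345 + \frac{-561 - 675 + 58212}{10 \left(38 - 4851\right)}\right) - 71805 = \left(147345 + \frac{1}{10} \frac{1}{-4813} \cdot 56976\right) - 71805 = \left(147345 + \frac{1}{10} \left(- \frac{1}{4813}\right) 56976\right) - 71805 = \left(147345 - \frac{28488}{24065}\right) - 71805 = \frac{3545828937}{24065} - 71805 = \frac{1817841612}{24065}$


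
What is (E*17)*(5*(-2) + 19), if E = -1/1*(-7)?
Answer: 1071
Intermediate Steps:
E = 7 (E = -1*1*(-7) = -1*(-7) = 7)
(E*17)*(5*(-2) + 19) = (7*17)*(5*(-2) + 19) = 119*(-10 + 19) = 119*9 = 1071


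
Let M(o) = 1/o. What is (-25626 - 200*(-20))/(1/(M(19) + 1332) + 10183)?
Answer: -273666217/128860783 ≈ -2.1237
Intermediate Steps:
(-25626 - 200*(-20))/(1/(M(19) + 1332) + 10183) = (-25626 - 200*(-20))/(1/(1/19 + 1332) + 10183) = (-25626 + 4000)/(1/(1/19 + 1332) + 10183) = -21626/(1/(25309/19) + 10183) = -21626/(19/25309 + 10183) = -21626/257721566/25309 = -21626*25309/257721566 = -273666217/128860783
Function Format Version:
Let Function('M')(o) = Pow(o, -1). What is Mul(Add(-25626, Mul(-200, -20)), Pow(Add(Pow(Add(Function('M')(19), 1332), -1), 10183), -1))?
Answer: Rational(-273666217, 128860783) ≈ -2.1237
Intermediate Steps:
Mul(Add(-25626, Mul(-200, -20)), Pow(Add(Pow(Add(Function('M')(19), 1332), -1), 10183), -1)) = Mul(Add(-25626, Mul(-200, -20)), Pow(Add(Pow(Add(Pow(19, -1), 1332), -1), 10183), -1)) = Mul(Add(-25626, 4000), Pow(Add(Pow(Add(Rational(1, 19), 1332), -1), 10183), -1)) = Mul(-21626, Pow(Add(Pow(Rational(25309, 19), -1), 10183), -1)) = Mul(-21626, Pow(Add(Rational(19, 25309), 10183), -1)) = Mul(-21626, Pow(Rational(257721566, 25309), -1)) = Mul(-21626, Rational(25309, 257721566)) = Rational(-273666217, 128860783)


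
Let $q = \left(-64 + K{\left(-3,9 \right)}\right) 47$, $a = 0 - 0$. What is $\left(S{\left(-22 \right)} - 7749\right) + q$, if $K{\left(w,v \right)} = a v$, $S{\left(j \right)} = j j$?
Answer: $-10273$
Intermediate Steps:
$S{\left(j \right)} = j^{2}$
$a = 0$ ($a = 0 + 0 = 0$)
$K{\left(w,v \right)} = 0$ ($K{\left(w,v \right)} = 0 v = 0$)
$q = -3008$ ($q = \left(-64 + 0\right) 47 = \left(-64\right) 47 = -3008$)
$\left(S{\left(-22 \right)} - 7749\right) + q = \left(\left(-22\right)^{2} - 7749\right) - 3008 = \left(484 - 7749\right) - 3008 = -7265 - 3008 = -10273$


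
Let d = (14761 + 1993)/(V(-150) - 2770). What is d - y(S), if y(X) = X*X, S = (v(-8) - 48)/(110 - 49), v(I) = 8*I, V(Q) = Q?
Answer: -49485057/5432660 ≈ -9.1088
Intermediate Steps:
d = -8377/1460 (d = (14761 + 1993)/(-150 - 2770) = 16754/(-2920) = 16754*(-1/2920) = -8377/1460 ≈ -5.7377)
S = -112/61 (S = (8*(-8) - 48)/(110 - 49) = (-64 - 48)/61 = -112*1/61 = -112/61 ≈ -1.8361)
y(X) = X**2
d - y(S) = -8377/1460 - (-112/61)**2 = -8377/1460 - 1*12544/3721 = -8377/1460 - 12544/3721 = -49485057/5432660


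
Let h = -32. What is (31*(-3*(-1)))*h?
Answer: -2976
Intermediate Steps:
(31*(-3*(-1)))*h = (31*(-3*(-1)))*(-32) = (31*3)*(-32) = 93*(-32) = -2976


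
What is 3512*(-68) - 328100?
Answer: -566916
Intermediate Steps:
3512*(-68) - 328100 = -238816 - 328100 = -566916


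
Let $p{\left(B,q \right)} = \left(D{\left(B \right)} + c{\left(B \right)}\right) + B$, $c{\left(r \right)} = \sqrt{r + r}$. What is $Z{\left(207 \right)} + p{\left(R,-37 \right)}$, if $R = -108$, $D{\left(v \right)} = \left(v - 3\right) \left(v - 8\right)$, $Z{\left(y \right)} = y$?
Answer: $12975 + 6 i \sqrt{6} \approx 12975.0 + 14.697 i$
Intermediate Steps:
$c{\left(r \right)} = \sqrt{2} \sqrt{r}$ ($c{\left(r \right)} = \sqrt{2 r} = \sqrt{2} \sqrt{r}$)
$D{\left(v \right)} = \left(-8 + v\right) \left(-3 + v\right)$ ($D{\left(v \right)} = \left(-3 + v\right) \left(-8 + v\right) = \left(-8 + v\right) \left(-3 + v\right)$)
$p{\left(B,q \right)} = 24 + B^{2} - 10 B + \sqrt{2} \sqrt{B}$ ($p{\left(B,q \right)} = \left(\left(24 + B^{2} - 11 B\right) + \sqrt{2} \sqrt{B}\right) + B = \left(24 + B^{2} - 11 B + \sqrt{2} \sqrt{B}\right) + B = 24 + B^{2} - 10 B + \sqrt{2} \sqrt{B}$)
$Z{\left(207 \right)} + p{\left(R,-37 \right)} = 207 + \left(24 + \left(-108\right)^{2} - -1080 + \sqrt{2} \sqrt{-108}\right) = 207 + \left(24 + 11664 + 1080 + \sqrt{2} \cdot 6 i \sqrt{3}\right) = 207 + \left(24 + 11664 + 1080 + 6 i \sqrt{6}\right) = 207 + \left(12768 + 6 i \sqrt{6}\right) = 12975 + 6 i \sqrt{6}$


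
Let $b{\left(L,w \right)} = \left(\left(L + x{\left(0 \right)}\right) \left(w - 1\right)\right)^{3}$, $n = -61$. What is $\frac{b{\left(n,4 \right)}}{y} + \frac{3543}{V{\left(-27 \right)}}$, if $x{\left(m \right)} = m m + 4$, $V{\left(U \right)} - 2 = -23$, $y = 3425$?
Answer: $- \frac{39046402}{23975} \approx -1628.6$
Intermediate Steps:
$V{\left(U \right)} = -21$ ($V{\left(U \right)} = 2 - 23 = -21$)
$x{\left(m \right)} = 4 + m^{2}$ ($x{\left(m \right)} = m^{2} + 4 = 4 + m^{2}$)
$b{\left(L,w \right)} = \left(-1 + w\right)^{3} \left(4 + L\right)^{3}$ ($b{\left(L,w \right)} = \left(\left(L + \left(4 + 0^{2}\right)\right) \left(w - 1\right)\right)^{3} = \left(\left(L + \left(4 + 0\right)\right) \left(-1 + w\right)\right)^{3} = \left(\left(L + 4\right) \left(-1 + w\right)\right)^{3} = \left(\left(4 + L\right) \left(-1 + w\right)\right)^{3} = \left(\left(-1 + w\right) \left(4 + L\right)\right)^{3} = \left(-1 + w\right)^{3} \left(4 + L\right)^{3}$)
$\frac{b{\left(n,4 \right)}}{y} + \frac{3543}{V{\left(-27 \right)}} = \frac{\left(-1 + 4\right)^{3} \left(4 - 61\right)^{3}}{3425} + \frac{3543}{-21} = 3^{3} \left(-57\right)^{3} \cdot \frac{1}{3425} + 3543 \left(- \frac{1}{21}\right) = 27 \left(-185193\right) \frac{1}{3425} - \frac{1181}{7} = \left(-5000211\right) \frac{1}{3425} - \frac{1181}{7} = - \frac{5000211}{3425} - \frac{1181}{7} = - \frac{39046402}{23975}$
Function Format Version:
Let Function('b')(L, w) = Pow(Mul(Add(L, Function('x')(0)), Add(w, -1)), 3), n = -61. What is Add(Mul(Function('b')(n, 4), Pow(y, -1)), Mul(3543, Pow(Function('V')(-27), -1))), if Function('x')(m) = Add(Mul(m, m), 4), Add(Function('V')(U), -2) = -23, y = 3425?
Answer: Rational(-39046402, 23975) ≈ -1628.6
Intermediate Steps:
Function('V')(U) = -21 (Function('V')(U) = Add(2, -23) = -21)
Function('x')(m) = Add(4, Pow(m, 2)) (Function('x')(m) = Add(Pow(m, 2), 4) = Add(4, Pow(m, 2)))
Function('b')(L, w) = Mul(Pow(Add(-1, w), 3), Pow(Add(4, L), 3)) (Function('b')(L, w) = Pow(Mul(Add(L, Add(4, Pow(0, 2))), Add(w, -1)), 3) = Pow(Mul(Add(L, Add(4, 0)), Add(-1, w)), 3) = Pow(Mul(Add(L, 4), Add(-1, w)), 3) = Pow(Mul(Add(4, L), Add(-1, w)), 3) = Pow(Mul(Add(-1, w), Add(4, L)), 3) = Mul(Pow(Add(-1, w), 3), Pow(Add(4, L), 3)))
Add(Mul(Function('b')(n, 4), Pow(y, -1)), Mul(3543, Pow(Function('V')(-27), -1))) = Add(Mul(Mul(Pow(Add(-1, 4), 3), Pow(Add(4, -61), 3)), Pow(3425, -1)), Mul(3543, Pow(-21, -1))) = Add(Mul(Mul(Pow(3, 3), Pow(-57, 3)), Rational(1, 3425)), Mul(3543, Rational(-1, 21))) = Add(Mul(Mul(27, -185193), Rational(1, 3425)), Rational(-1181, 7)) = Add(Mul(-5000211, Rational(1, 3425)), Rational(-1181, 7)) = Add(Rational(-5000211, 3425), Rational(-1181, 7)) = Rational(-39046402, 23975)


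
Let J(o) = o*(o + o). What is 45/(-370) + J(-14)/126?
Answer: 1991/666 ≈ 2.9895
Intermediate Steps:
J(o) = 2*o**2 (J(o) = o*(2*o) = 2*o**2)
45/(-370) + J(-14)/126 = 45/(-370) + (2*(-14)**2)/126 = 45*(-1/370) + (2*196)*(1/126) = -9/74 + 392*(1/126) = -9/74 + 28/9 = 1991/666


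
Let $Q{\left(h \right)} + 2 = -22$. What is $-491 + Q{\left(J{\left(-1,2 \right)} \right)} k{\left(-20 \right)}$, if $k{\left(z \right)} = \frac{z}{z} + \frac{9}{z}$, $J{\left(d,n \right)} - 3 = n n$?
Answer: $- \frac{2521}{5} \approx -504.2$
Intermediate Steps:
$J{\left(d,n \right)} = 3 + n^{2}$ ($J{\left(d,n \right)} = 3 + n n = 3 + n^{2}$)
$Q{\left(h \right)} = -24$ ($Q{\left(h \right)} = -2 - 22 = -24$)
$k{\left(z \right)} = 1 + \frac{9}{z}$
$-491 + Q{\left(J{\left(-1,2 \right)} \right)} k{\left(-20 \right)} = -491 - 24 \frac{9 - 20}{-20} = -491 - 24 \left(\left(- \frac{1}{20}\right) \left(-11\right)\right) = -491 - \frac{66}{5} = - \frac{2521}{5}$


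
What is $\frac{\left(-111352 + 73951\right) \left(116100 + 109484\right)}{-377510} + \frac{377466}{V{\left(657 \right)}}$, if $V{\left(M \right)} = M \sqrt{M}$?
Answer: $\frac{602647656}{26965} + \frac{125822 \sqrt{73}}{47961} \approx 22372.0$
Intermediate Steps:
$V{\left(M \right)} = M^{\frac{3}{2}}$
$\frac{\left(-111352 + 73951\right) \left(116100 + 109484\right)}{-377510} + \frac{377466}{V{\left(657 \right)}} = \frac{\left(-111352 + 73951\right) \left(116100 + 109484\right)}{-377510} + \frac{377466}{657^{\frac{3}{2}}} = \left(-37401\right) 225584 \left(- \frac{1}{377510}\right) + \frac{377466}{1971 \sqrt{73}} = \left(-8437067184\right) \left(- \frac{1}{377510}\right) + 377466 \frac{\sqrt{73}}{143883} = \frac{602647656}{26965} + \frac{125822 \sqrt{73}}{47961}$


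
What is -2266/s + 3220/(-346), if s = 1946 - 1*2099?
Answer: 145688/26469 ≈ 5.5041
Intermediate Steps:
s = -153 (s = 1946 - 2099 = -153)
-2266/s + 3220/(-346) = -2266/(-153) + 3220/(-346) = -2266*(-1/153) + 3220*(-1/346) = 2266/153 - 1610/173 = 145688/26469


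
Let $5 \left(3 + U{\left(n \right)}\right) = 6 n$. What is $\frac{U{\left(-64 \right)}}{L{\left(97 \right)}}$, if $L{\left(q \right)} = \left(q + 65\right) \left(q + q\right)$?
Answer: $- \frac{133}{52380} \approx -0.0025391$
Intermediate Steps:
$U{\left(n \right)} = -3 + \frac{6 n}{5}$
$L{\left(q \right)} = 2 q \left(65 + q\right)$ ($L{\left(q \right)} = \left(65 + q\right) 2 q = 2 q \left(65 + q\right)$)
$\frac{U{\left(-64 \right)}}{L{\left(97 \right)}} = \frac{-3 + \frac{6}{5} \left(-64\right)}{2 \cdot 97 \left(65 + 97\right)} = \frac{-3 - \frac{384}{5}}{2 \cdot 97 \cdot 162} = - \frac{399}{5 \cdot 31428} = \left(- \frac{399}{5}\right) \frac{1}{31428} = - \frac{133}{52380}$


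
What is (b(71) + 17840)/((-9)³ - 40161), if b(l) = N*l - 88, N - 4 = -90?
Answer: -1941/6815 ≈ -0.28481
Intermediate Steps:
N = -86 (N = 4 - 90 = -86)
b(l) = -88 - 86*l (b(l) = -86*l - 88 = -88 - 86*l)
(b(71) + 17840)/((-9)³ - 40161) = ((-88 - 86*71) + 17840)/((-9)³ - 40161) = ((-88 - 6106) + 17840)/(-729 - 40161) = (-6194 + 17840)/(-40890) = 11646*(-1/40890) = -1941/6815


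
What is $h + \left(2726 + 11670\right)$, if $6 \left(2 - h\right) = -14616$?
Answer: $16834$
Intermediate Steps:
$h = 2438$ ($h = 2 - -2436 = 2 + 2436 = 2438$)
$h + \left(2726 + 11670\right) = 2438 + \left(2726 + 11670\right) = 2438 + 14396 = 16834$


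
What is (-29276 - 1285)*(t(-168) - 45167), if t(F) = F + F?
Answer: 1390617183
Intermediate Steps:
t(F) = 2*F
(-29276 - 1285)*(t(-168) - 45167) = (-29276 - 1285)*(2*(-168) - 45167) = -30561*(-336 - 45167) = -30561*(-45503) = 1390617183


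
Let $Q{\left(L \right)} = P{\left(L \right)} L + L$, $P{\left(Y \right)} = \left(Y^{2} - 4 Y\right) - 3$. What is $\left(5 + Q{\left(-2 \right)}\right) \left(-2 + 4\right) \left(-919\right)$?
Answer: $27570$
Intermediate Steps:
$P{\left(Y \right)} = -3 + Y^{2} - 4 Y$
$Q{\left(L \right)} = L + L \left(-3 + L^{2} - 4 L\right)$ ($Q{\left(L \right)} = \left(-3 + L^{2} - 4 L\right) L + L = L \left(-3 + L^{2} - 4 L\right) + L = L + L \left(-3 + L^{2} - 4 L\right)$)
$\left(5 + Q{\left(-2 \right)}\right) \left(-2 + 4\right) \left(-919\right) = \left(5 - 2 \left(-2 + \left(-2\right)^{2} - -8\right)\right) \left(-2 + 4\right) \left(-919\right) = \left(5 - 2 \left(-2 + 4 + 8\right)\right) 2 \left(-919\right) = \left(5 - 20\right) 2 \left(-919\right) = \left(-15\right) 2 \left(-919\right) = \left(-30\right) \left(-919\right) = 27570$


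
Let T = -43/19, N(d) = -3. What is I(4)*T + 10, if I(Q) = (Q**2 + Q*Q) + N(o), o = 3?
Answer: -1057/19 ≈ -55.632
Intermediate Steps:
I(Q) = -3 + 2*Q**2 (I(Q) = (Q**2 + Q*Q) - 3 = (Q**2 + Q**2) - 3 = 2*Q**2 - 3 = -3 + 2*Q**2)
T = -43/19 (T = -43*1/19 = -43/19 ≈ -2.2632)
I(4)*T + 10 = (-3 + 2*4**2)*(-43/19) + 10 = (-3 + 2*16)*(-43/19) + 10 = (-3 + 32)*(-43/19) + 10 = 29*(-43/19) + 10 = -1247/19 + 10 = -1057/19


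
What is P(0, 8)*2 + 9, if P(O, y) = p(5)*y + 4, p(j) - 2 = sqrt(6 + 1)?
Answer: 49 + 16*sqrt(7) ≈ 91.332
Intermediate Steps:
p(j) = 2 + sqrt(7) (p(j) = 2 + sqrt(6 + 1) = 2 + sqrt(7))
P(O, y) = 4 + y*(2 + sqrt(7)) (P(O, y) = (2 + sqrt(7))*y + 4 = y*(2 + sqrt(7)) + 4 = 4 + y*(2 + sqrt(7)))
P(0, 8)*2 + 9 = (4 + 8*(2 + sqrt(7)))*2 + 9 = (4 + (16 + 8*sqrt(7)))*2 + 9 = (20 + 8*sqrt(7))*2 + 9 = (40 + 16*sqrt(7)) + 9 = 49 + 16*sqrt(7)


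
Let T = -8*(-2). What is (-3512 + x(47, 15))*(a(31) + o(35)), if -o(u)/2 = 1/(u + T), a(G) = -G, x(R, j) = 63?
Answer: 5459767/51 ≈ 1.0705e+5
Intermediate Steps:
T = 16
o(u) = -2/(16 + u) (o(u) = -2/(u + 16) = -2/(16 + u))
(-3512 + x(47, 15))*(a(31) + o(35)) = (-3512 + 63)*(-1*31 - 2/(16 + 35)) = -3449*(-31 - 2/51) = -3449*(-1583/51) = 5459767/51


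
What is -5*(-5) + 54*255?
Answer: 13795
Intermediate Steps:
-5*(-5) + 54*255 = 25 + 13770 = 13795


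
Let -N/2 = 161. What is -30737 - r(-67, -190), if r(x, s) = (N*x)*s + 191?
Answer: 4068132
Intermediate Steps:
N = -322 (N = -2*161 = -322)
r(x, s) = 191 - 322*s*x (r(x, s) = (-322*x)*s + 191 = -322*s*x + 191 = 191 - 322*s*x)
-30737 - r(-67, -190) = -30737 - (191 - 322*(-190)*(-67)) = -30737 - (191 - 4099060) = -30737 - 1*(-4098869) = -30737 + 4098869 = 4068132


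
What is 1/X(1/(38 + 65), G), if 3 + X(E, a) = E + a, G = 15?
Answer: 103/1237 ≈ 0.083266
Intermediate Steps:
X(E, a) = -3 + E + a (X(E, a) = -3 + (E + a) = -3 + E + a)
1/X(1/(38 + 65), G) = 1/(-3 + 1/(38 + 65) + 15) = 1/(-3 + 1/103 + 15) = 1/(1237/103) = 103/1237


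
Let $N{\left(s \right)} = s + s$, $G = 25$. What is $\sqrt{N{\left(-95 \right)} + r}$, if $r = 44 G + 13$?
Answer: $\sqrt{923} \approx 30.381$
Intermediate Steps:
$r = 1113$ ($r = 44 \cdot 25 + 13 = 1100 + 13 = 1113$)
$N{\left(s \right)} = 2 s$
$\sqrt{N{\left(-95 \right)} + r} = \sqrt{2 \left(-95\right) + 1113} = \sqrt{-190 + 1113} = \sqrt{923}$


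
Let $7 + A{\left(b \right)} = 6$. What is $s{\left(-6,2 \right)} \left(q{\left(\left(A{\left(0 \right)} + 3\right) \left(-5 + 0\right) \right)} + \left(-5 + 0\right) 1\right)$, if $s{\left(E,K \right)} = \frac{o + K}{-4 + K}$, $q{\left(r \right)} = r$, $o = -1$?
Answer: $\frac{15}{2} \approx 7.5$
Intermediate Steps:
$A{\left(b \right)} = -1$ ($A{\left(b \right)} = -7 + 6 = -1$)
$s{\left(E,K \right)} = \frac{-1 + K}{-4 + K}$
$s{\left(-6,2 \right)} \left(q{\left(\left(A{\left(0 \right)} + 3\right) \left(-5 + 0\right) \right)} + \left(-5 + 0\right) 1\right) = \frac{-1 + 2}{-4 + 2} \left(\left(-1 + 3\right) \left(-5 + 0\right) + \left(-5 + 0\right) 1\right) = \frac{1}{-2} \cdot 1 \left(2 \left(-5\right) - 5\right) = \left(- \frac{1}{2}\right) 1 \left(-10 - 5\right) = \left(- \frac{1}{2}\right) \left(-15\right) = \frac{15}{2}$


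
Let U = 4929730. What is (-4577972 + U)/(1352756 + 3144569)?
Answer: 351758/4497325 ≈ 0.078215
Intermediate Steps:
(-4577972 + U)/(1352756 + 3144569) = (-4577972 + 4929730)/(1352756 + 3144569) = 351758/4497325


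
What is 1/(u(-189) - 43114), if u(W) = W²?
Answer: -1/7393 ≈ -0.00013526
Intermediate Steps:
1/(u(-189) - 43114) = 1/((-189)² - 43114) = 1/(35721 - 43114) = 1/(-7393) = -1/7393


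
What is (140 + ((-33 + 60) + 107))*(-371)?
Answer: -101654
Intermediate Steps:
(140 + ((-33 + 60) + 107))*(-371) = (140 + (27 + 107))*(-371) = (140 + 134)*(-371) = 274*(-371) = -101654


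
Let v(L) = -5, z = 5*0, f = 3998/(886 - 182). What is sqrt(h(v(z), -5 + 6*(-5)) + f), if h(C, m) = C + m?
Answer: I*sqrt(265782)/88 ≈ 5.8584*I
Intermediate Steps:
f = 1999/352 (f = 3998/704 = 3998*(1/704) = 1999/352 ≈ 5.6790)
z = 0
sqrt(h(v(z), -5 + 6*(-5)) + f) = sqrt((-5 + (-5 + 6*(-5))) + 1999/352) = sqrt((-5 + (-5 - 30)) + 1999/352) = sqrt((-5 - 35) + 1999/352) = sqrt(-40 + 1999/352) = sqrt(-12081/352) = I*sqrt(265782)/88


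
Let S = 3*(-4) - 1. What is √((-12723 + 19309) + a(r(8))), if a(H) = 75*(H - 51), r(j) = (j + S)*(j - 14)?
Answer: √5011 ≈ 70.788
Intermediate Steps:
S = -13 (S = -12 - 1 = -13)
r(j) = (-14 + j)*(-13 + j) (r(j) = (j - 13)*(j - 14) = (-13 + j)*(-14 + j) = (-14 + j)*(-13 + j))
a(H) = -3825 + 75*H (a(H) = 75*(-51 + H) = -3825 + 75*H)
√((-12723 + 19309) + a(r(8))) = √((-12723 + 19309) + (-3825 + 75*(182 + 8² - 27*8))) = √(6586 + (-3825 + 75*(182 + 64 - 216))) = √(6586 + (-3825 + 75*30)) = √(6586 + (-3825 + 2250)) = √(6586 - 1575) = √5011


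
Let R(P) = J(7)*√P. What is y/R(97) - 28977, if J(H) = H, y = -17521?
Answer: -28977 - 2503*√97/97 ≈ -29231.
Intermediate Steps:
R(P) = 7*√P
y/R(97) - 28977 = -17521*√97/679 - 28977 = -2503*√97/97 - 28977 = -28977 - 2503*√97/97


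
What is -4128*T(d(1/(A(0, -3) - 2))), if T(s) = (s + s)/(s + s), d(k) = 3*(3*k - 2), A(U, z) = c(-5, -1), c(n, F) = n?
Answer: -4128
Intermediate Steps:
A(U, z) = -5
d(k) = -6 + 9*k (d(k) = 3*(-2 + 3*k) = -6 + 9*k)
T(s) = 1 (T(s) = (2*s)/((2*s)) = (2*s)*(1/(2*s)) = 1)
-4128*T(d(1/(A(0, -3) - 2))) = -4128*1 = -4128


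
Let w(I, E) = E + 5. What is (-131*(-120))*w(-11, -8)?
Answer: -47160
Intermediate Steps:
w(I, E) = 5 + E
(-131*(-120))*w(-11, -8) = (-131*(-120))*(5 - 8) = 15720*(-3) = -47160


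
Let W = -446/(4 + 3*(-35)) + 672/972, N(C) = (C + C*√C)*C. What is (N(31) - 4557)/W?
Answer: -14709438/20891 + 7861941*√31/41782 ≈ 343.56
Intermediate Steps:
N(C) = C*(C + C^(3/2)) (N(C) = (C + C^(3/2))*C = C*(C + C^(3/2)))
W = 41782/8181 (W = -446/(4 - 105) + 672*(1/972) = -446/(-101) + 56/81 = -446*(-1/101) + 56/81 = 446/101 + 56/81 = 41782/8181 ≈ 5.1072)
(N(31) - 4557)/W = ((31² + 31^(5/2)) - 4557)/(41782/8181) = ((961 + 961*√31) - 4557)*(8181/41782) = (-3596 + 961*√31)*(8181/41782) = -14709438/20891 + 7861941*√31/41782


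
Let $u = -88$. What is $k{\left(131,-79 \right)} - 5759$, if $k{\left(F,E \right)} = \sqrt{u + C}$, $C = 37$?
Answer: $-5759 + i \sqrt{51} \approx -5759.0 + 7.1414 i$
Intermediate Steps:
$k{\left(F,E \right)} = i \sqrt{51}$ ($k{\left(F,E \right)} = \sqrt{-88 + 37} = \sqrt{-51} = i \sqrt{51}$)
$k{\left(131,-79 \right)} - 5759 = i \sqrt{51} - 5759 = -5759 + i \sqrt{51}$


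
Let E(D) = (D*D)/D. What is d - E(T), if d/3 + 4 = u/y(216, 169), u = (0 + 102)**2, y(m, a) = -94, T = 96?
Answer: -20682/47 ≈ -440.04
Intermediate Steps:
E(D) = D (E(D) = D**2/D = D)
u = 10404 (u = 102**2 = 10404)
d = -16170/47 (d = -12 + 3*(10404/(-94)) = -12 + 3*(10404*(-1/94)) = -12 + 3*(-5202/47) = -12 - 15606/47 = -16170/47 ≈ -344.04)
d - E(T) = -16170/47 - 1*96 = -16170/47 - 96 = -20682/47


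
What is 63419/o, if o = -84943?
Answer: -63419/84943 ≈ -0.74661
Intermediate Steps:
63419/o = 63419/(-84943) = 63419*(-1/84943) = -63419/84943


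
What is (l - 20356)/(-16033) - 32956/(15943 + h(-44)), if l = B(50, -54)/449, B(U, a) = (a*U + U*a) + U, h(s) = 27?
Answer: -45597732436/57482553745 ≈ -0.79324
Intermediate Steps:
B(U, a) = U + 2*U*a (B(U, a) = (U*a + U*a) + U = 2*U*a + U = U + 2*U*a)
l = -5350/449 (l = (50*(1 + 2*(-54)))/449 = (50*(1 - 108))*(1/449) = (50*(-107))*(1/449) = -5350*1/449 = -5350/449 ≈ -11.915)
(l - 20356)/(-16033) - 32956/(15943 + h(-44)) = (-5350/449 - 20356)/(-16033) - 32956/(15943 + 27) = -9145194/449*(-1/16033) - 32956/15970 = 9145194/7198817 - 32956*1/15970 = 9145194/7198817 - 16478/7985 = -45597732436/57482553745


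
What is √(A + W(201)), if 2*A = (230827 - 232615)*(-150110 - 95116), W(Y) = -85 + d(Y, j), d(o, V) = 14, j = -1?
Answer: √219231973 ≈ 14806.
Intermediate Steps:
W(Y) = -71 (W(Y) = -85 + 14 = -71)
A = 219232044 (A = ((230827 - 232615)*(-150110 - 95116))/2 = (-1788*(-245226))/2 = (½)*438464088 = 219232044)
√(A + W(201)) = √(219232044 - 71) = √219231973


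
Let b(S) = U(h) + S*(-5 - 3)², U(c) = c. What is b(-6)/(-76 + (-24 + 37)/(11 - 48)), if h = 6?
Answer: 13986/2825 ≈ 4.9508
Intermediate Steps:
b(S) = 6 + 64*S (b(S) = 6 + S*(-5 - 3)² = 6 + S*(-8)² = 6 + S*64 = 6 + 64*S)
b(-6)/(-76 + (-24 + 37)/(11 - 48)) = (6 + 64*(-6))/(-76 + (-24 + 37)/(11 - 48)) = (6 - 384)/(-76 + 13/(-37)) = -378/(-76 + 13*(-1/37)) = -378/(-76 - 13/37) = -378/(-2825/37) = -378*(-37/2825) = 13986/2825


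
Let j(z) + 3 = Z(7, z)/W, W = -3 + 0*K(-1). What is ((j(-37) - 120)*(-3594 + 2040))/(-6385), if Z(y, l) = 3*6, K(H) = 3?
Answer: -200466/6385 ≈ -31.396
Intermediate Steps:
Z(y, l) = 18
W = -3 (W = -3 + 0*3 = -3 + 0 = -3)
j(z) = -9 (j(z) = -3 + 18/(-3) = -3 + 18*(-1/3) = -3 - 6 = -9)
((j(-37) - 120)*(-3594 + 2040))/(-6385) = ((-9 - 120)*(-3594 + 2040))/(-6385) = -129*(-1554)*(-1/6385) = 200466*(-1/6385) = -200466/6385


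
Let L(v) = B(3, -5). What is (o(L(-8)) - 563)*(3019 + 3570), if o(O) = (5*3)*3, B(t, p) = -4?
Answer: -3413102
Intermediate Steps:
L(v) = -4
o(O) = 45 (o(O) = 15*3 = 45)
(o(L(-8)) - 563)*(3019 + 3570) = (45 - 563)*(3019 + 3570) = -518*6589 = -3413102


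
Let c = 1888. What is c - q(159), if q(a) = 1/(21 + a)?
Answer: 339839/180 ≈ 1888.0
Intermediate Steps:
c - q(159) = 1888 - 1/(21 + 159) = 1888 - 1/180 = 339839/180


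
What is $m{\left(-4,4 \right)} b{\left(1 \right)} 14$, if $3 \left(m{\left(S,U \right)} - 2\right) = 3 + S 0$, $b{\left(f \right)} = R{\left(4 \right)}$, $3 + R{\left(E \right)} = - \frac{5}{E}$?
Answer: $- \frac{357}{2} \approx -178.5$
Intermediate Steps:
$R{\left(E \right)} = -3 - \frac{5}{E}$
$b{\left(f \right)} = - \frac{17}{4}$ ($b{\left(f \right)} = -3 - \frac{5}{4} = - \frac{17}{4}$)
$m{\left(S,U \right)} = 3$ ($m{\left(S,U \right)} = 2 + \frac{3 + S 0}{3} = 2 + \frac{3 + 0}{3} = 2 + \frac{1}{3} \cdot 3 = 2 + 1 = 3$)
$m{\left(-4,4 \right)} b{\left(1 \right)} 14 = 3 \left(- \frac{17}{4}\right) 14 = \left(- \frac{51}{4}\right) 14 = - \frac{357}{2}$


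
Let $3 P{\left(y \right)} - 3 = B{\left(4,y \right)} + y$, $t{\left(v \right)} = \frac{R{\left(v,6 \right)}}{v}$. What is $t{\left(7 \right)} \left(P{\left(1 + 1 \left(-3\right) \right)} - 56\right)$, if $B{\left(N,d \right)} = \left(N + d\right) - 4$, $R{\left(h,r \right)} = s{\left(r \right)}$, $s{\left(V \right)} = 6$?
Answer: $- \frac{338}{7} \approx -48.286$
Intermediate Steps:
$R{\left(h,r \right)} = 6$
$t{\left(v \right)} = \frac{6}{v}$
$B{\left(N,d \right)} = -4 + N + d$
$P{\left(y \right)} = 1 + \frac{2 y}{3}$ ($P{\left(y \right)} = 1 + \frac{\left(-4 + 4 + y\right) + y}{3} = 1 + \frac{y + y}{3} = 1 + \frac{2 y}{3}$)
$t{\left(7 \right)} \left(P{\left(1 + 1 \left(-3\right) \right)} - 56\right) = \frac{6}{7} \left(\left(1 + \frac{2 \left(1 + 1 \left(-3\right)\right)}{3}\right) - 56\right) = 6 \cdot \frac{1}{7} \left(\left(1 + \frac{2 \left(1 - 3\right)}{3}\right) - 56\right) = \frac{6 \left(\left(1 + \frac{2}{3} \left(-2\right)\right) - 56\right)}{7} = \frac{6 \left(\left(1 - \frac{4}{3}\right) - 56\right)}{7} = \frac{6 \left(- \frac{1}{3} - 56\right)}{7} = \frac{6}{7} \left(- \frac{169}{3}\right) = - \frac{338}{7}$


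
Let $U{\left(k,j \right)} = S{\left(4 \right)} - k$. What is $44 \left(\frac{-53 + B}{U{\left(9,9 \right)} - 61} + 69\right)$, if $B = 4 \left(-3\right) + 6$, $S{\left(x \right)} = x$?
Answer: $\frac{9226}{3} \approx 3075.3$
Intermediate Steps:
$B = -6$ ($B = -12 + 6 = -6$)
$U{\left(k,j \right)} = 4 - k$
$44 \left(\frac{-53 + B}{U{\left(9,9 \right)} - 61} + 69\right) = 44 \left(\frac{-53 - 6}{\left(4 - 9\right) - 61} + 69\right) = 44 \left(- \frac{59}{\left(4 - 9\right) - 61} + 69\right) = 44 \left(- \frac{59}{-5 - 61} + 69\right) = 44 \left(- \frac{59}{-66} + 69\right) = 44 \left(\left(-59\right) \left(- \frac{1}{66}\right) + 69\right) = 44 \left(\frac{59}{66} + 69\right) = 44 \cdot \frac{4613}{66} = \frac{9226}{3}$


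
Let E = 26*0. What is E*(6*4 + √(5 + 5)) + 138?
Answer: 138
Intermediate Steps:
E = 0
E*(6*4 + √(5 + 5)) + 138 = 0*(6*4 + √(5 + 5)) + 138 = 0*(24 + √10) + 138 = 0 + 138 = 138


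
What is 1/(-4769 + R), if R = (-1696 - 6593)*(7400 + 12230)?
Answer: -1/162717839 ≈ -6.1456e-9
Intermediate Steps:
R = -162713070 (R = -8289*19630 = -162713070)
1/(-4769 + R) = 1/(-4769 - 162713070) = 1/(-162717839) = -1/162717839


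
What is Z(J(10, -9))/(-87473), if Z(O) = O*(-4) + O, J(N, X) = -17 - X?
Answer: -24/87473 ≈ -0.00027437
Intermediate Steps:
Z(O) = -3*O (Z(O) = -4*O + O = -3*O)
Z(J(10, -9))/(-87473) = -3*(-17 - 1*(-9))/(-87473) = -3*(-17 + 9)*(-1/87473) = -3*(-8)*(-1/87473) = 24*(-1/87473) = -24/87473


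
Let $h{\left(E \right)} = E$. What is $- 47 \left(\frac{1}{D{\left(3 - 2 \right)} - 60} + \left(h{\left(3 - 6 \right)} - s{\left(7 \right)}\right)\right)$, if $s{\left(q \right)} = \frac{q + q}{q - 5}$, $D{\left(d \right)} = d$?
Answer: $\frac{27777}{59} \approx 470.8$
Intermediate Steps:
$s{\left(q \right)} = \frac{2 q}{-5 + q}$
$- 47 \left(\frac{1}{D{\left(3 - 2 \right)} - 60} + \left(h{\left(3 - 6 \right)} - s{\left(7 \right)}\right)\right) = - 47 \left(\frac{1}{\left(3 - 2\right) - 60} + \left(\left(3 - 6\right) - 2 \cdot 7 \frac{1}{-5 + 7}\right)\right) = - 47 \left(\frac{1}{\left(3 - 2\right) - 60} + \left(\left(3 - 6\right) - 2 \cdot 7 \cdot \frac{1}{2}\right)\right) = - 47 \left(\frac{1}{1 - 60} - \left(3 + 2 \cdot 7 \cdot \frac{1}{2}\right)\right) = - 47 \left(\frac{1}{-59} - 10\right) = - 47 \left(- \frac{1}{59} - 10\right) = \left(-47\right) \left(- \frac{591}{59}\right) = \frac{27777}{59}$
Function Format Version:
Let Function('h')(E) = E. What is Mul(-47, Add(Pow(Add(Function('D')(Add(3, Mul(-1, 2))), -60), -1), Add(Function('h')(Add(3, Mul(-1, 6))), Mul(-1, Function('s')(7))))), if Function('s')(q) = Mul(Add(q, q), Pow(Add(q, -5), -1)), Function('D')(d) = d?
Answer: Rational(27777, 59) ≈ 470.80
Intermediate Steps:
Function('s')(q) = Mul(2, q, Pow(Add(-5, q), -1)) (Function('s')(q) = Mul(Mul(2, q), Pow(Add(-5, q), -1)) = Mul(2, q, Pow(Add(-5, q), -1)))
Mul(-47, Add(Pow(Add(Function('D')(Add(3, Mul(-1, 2))), -60), -1), Add(Function('h')(Add(3, Mul(-1, 6))), Mul(-1, Function('s')(7))))) = Mul(-47, Add(Pow(Add(Add(3, Mul(-1, 2)), -60), -1), Add(Add(3, Mul(-1, 6)), Mul(-1, Mul(2, 7, Pow(Add(-5, 7), -1)))))) = Mul(-47, Add(Pow(Add(Add(3, -2), -60), -1), Add(Add(3, -6), Mul(-1, Mul(2, 7, Pow(2, -1)))))) = Mul(-47, Add(Pow(Add(1, -60), -1), Add(-3, Mul(-1, Mul(2, 7, Rational(1, 2)))))) = Mul(-47, Add(Pow(-59, -1), Add(-3, Mul(-1, 7)))) = Mul(-47, Add(Rational(-1, 59), Add(-3, -7))) = Mul(-47, Add(Rational(-1, 59), -10)) = Mul(-47, Rational(-591, 59)) = Rational(27777, 59)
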